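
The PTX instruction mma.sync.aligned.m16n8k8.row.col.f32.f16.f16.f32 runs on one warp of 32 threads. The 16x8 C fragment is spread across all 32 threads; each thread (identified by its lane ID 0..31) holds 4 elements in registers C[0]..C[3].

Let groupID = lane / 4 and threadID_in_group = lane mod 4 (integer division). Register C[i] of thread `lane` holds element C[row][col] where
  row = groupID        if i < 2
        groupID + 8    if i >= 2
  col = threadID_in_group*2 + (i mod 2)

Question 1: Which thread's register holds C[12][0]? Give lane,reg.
r=12⇒gr=4,Rb=1  c=0⇒th=0,odd=0
L=4*4+0=16  i=1*2+0=2

16,2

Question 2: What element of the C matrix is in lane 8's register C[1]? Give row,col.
L=8->gid=8>>2=2, tid=8&3=0
[1]->row 2+0=2  col 0·2+1=1

2,1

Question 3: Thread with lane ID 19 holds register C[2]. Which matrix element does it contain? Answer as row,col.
L=19→G=19>>2=4, T=19&3=3
[2]→row 4+8=12  col 3·2+0=6

12,6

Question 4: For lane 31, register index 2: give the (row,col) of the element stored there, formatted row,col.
15,6

lane 31: gr=7 (31/4), th=3 (31%4)
i=2: r=7+8=15, c=3*2+0=6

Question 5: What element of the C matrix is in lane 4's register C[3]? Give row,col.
9,1

lane 4⇒4/4=1, 4 mod 4=0
i=3  r:1+8⇒9  c:2·0+1⇒1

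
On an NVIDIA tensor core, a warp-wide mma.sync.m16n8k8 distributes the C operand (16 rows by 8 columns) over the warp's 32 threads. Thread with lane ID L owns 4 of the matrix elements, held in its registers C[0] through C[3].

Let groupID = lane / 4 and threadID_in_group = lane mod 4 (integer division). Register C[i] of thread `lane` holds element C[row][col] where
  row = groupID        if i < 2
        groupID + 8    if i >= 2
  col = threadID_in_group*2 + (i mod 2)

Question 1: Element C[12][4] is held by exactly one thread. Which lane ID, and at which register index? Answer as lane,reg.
18,2

r:12=>grp=4,rB=1  c:4=>tig=2,lo=0
L=4*4+2=18  i=1*2+0=2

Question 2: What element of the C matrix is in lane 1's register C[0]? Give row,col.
0,2

lane 1: gid=0 (1/4), tid=1 (1%4)
i=0: r=0+0=0, c=1*2+0=2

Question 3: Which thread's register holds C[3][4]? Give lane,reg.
14,0

r:3=>grp=3,rB=0  c:4=>tig=2,lo=0
L=3*4+2=14  i=0*2+0=0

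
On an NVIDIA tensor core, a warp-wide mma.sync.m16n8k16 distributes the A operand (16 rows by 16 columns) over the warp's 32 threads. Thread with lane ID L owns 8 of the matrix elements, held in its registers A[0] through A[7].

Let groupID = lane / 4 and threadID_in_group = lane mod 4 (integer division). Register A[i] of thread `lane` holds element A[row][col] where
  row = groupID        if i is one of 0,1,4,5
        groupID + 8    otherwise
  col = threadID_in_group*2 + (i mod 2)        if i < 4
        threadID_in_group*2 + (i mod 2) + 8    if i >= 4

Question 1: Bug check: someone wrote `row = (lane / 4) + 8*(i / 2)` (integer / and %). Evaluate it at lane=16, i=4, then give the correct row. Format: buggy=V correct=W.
`(lane / 4) + 8*(i / 2)`[16,4]->20
L=16->gid=16>>2=4, tid=16&3=0
[4]->row 4+0=4  col 0·2+0+8=8
row: 20 vs 4

buggy=20 correct=4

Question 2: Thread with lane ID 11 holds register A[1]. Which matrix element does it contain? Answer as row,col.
lane 11: g=2 (11/4), t=3 (11%4)
i=1: r=2+0=2, c=3*2+1+0=7

2,7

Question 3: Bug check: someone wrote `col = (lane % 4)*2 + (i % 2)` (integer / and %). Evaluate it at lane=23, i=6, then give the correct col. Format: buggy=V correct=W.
`(lane % 4)*2 + (i % 2)`[23,6]->6
lane 23->23/4=5, 23 mod 4=3
i=6  r:5+8->13  c:2·3+0+8->14
col: 6 vs 14

buggy=6 correct=14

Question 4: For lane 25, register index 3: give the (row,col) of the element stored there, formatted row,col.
14,3

L=25=>grp=25>>2=6, tig=25&3=1
[3]=>row 6+8=14  col 1·2+1+0=3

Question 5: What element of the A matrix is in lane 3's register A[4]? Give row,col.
lane 3=>3/4=0, 3 mod 4=3
i=4  r:0+0=>0  c:2·3+0+8=>14

0,14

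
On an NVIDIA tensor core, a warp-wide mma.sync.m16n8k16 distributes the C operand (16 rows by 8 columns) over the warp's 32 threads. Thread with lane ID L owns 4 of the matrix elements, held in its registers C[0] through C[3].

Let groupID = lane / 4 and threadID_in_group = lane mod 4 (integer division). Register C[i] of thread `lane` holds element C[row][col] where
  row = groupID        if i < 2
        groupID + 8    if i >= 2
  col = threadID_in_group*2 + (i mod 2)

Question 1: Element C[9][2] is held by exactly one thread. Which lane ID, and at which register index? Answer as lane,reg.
5,2

r=9->g=1,rb=1  c=2->t=1,b0=0
L=1*4+1=5  i=1*2+0=2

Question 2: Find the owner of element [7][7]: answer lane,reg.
31,1

r=7→G=7,rhi=0  c=7→T=3,p=1
L=7*4+3=31  i=0*2+1=1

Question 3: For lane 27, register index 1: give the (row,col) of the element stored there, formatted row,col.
6,7

L=27⇒gr=27>>2=6, th=27&3=3
[1]⇒row 6+0=6  col 3·2+1=7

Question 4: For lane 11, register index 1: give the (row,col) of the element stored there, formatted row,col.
2,7

L=11->g=11>>2=2, t=11&3=3
[1]->row 2+0=2  col 3·2+1=7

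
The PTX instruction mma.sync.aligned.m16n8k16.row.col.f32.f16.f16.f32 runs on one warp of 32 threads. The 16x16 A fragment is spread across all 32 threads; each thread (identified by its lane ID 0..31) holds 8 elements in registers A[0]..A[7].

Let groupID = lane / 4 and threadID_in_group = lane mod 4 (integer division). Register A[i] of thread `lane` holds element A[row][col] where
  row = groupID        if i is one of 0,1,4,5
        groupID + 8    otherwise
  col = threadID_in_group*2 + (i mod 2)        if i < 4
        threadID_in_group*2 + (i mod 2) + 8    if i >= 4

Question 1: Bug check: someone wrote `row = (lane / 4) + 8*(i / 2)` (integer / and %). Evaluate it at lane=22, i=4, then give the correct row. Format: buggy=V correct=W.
buggy=21 correct=5

`(lane / 4) + 8*(i / 2)`[22,4]->21
lane 22->22/4=5, 22 mod 4=2
i=4  r:5+0->5  c:2·2+0+8->12
row: 21 vs 5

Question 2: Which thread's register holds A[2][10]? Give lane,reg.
9,4

r: 2->gid=2,r8=0  c: 10->c8=1,tid=1,i&1=0
L=2*4+1=9  i=1*4+0*2+0=4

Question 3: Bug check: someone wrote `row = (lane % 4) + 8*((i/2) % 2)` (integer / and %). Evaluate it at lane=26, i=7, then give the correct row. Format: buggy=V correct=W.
`(lane % 4) + 8*((i/2) % 2)`[26,7]→10
L=26→G=26>>2=6, T=26&3=2
[7]→row 6+8=14  col 2·2+1+8=13
row: 10 vs 14

buggy=10 correct=14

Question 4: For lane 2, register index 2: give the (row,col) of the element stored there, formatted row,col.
2: gid=0,tid=2
[2] (0+8,2*2+0+0) = (8,4)

8,4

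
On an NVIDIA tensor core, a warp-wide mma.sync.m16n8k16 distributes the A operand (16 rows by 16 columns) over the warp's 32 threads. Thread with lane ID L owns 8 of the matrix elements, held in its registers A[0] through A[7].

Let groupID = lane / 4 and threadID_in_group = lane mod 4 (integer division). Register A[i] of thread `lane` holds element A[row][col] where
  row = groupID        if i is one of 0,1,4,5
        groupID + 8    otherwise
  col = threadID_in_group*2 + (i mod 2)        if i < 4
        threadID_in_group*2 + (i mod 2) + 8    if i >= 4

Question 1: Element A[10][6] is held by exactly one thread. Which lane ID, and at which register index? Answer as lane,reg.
r=10->g=2,rb=1  c=6->cb=0,t=3,b0=0
L=2*4+3=11  i=0*4+1*2+0=2

11,2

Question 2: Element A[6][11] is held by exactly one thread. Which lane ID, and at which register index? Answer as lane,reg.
r=6→G=6,rhi=0  c=11→chi=1,T=1,p=1
L=6*4+1=25  i=1*4+0*2+1=5

25,5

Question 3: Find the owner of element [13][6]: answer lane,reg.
r=13->g=5,rb=1  c=6->cb=0,t=3,b0=0
L=5*4+3=23  i=0*4+1*2+0=2

23,2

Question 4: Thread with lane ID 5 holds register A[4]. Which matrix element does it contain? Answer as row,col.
1,10

lane 5⇒5/4=1, 5 mod 4=1
i=4  r:1+0⇒1  c:2·1+0+8⇒10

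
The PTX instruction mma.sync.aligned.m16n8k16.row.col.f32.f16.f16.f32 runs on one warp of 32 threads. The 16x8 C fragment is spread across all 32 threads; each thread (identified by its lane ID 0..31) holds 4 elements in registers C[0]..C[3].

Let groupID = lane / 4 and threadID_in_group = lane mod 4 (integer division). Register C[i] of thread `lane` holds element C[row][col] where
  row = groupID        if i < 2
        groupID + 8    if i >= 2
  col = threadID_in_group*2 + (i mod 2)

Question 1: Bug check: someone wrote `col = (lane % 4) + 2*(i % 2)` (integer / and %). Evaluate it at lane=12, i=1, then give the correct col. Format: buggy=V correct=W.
`(lane % 4) + 2*(i % 2)`[12,1]→2
L=12→G=12>>2=3, T=12&3=0
[1]→row 3+0=3  col 0·2+1=1
col: 2 vs 1

buggy=2 correct=1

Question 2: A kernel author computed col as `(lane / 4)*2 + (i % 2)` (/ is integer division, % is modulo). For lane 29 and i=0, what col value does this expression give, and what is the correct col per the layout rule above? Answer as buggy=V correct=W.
`(lane / 4)*2 + (i % 2)`[29,0]->14
L=29->g=29>>2=7, t=29&3=1
[0]->row 7+0=7  col 1·2+0=2
col: 14 vs 2

buggy=14 correct=2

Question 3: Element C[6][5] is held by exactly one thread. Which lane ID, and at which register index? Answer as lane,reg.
r=6->g=6,rb=0  c=5->t=2,b0=1
L=6*4+2=26  i=0*2+1=1

26,1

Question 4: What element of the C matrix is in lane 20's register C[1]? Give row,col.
20: gr=5,th=0
[1] (5+0,0*2+1) = (5,1)

5,1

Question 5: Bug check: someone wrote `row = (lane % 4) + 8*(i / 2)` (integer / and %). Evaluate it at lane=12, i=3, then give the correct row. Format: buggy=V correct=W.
`(lane % 4) + 8*(i / 2)`[12,3]=>8
lane 12: grp=3 (12/4), tig=0 (12%4)
i=3: r=3+8=11, c=0*2+1=1
row: 8 vs 11

buggy=8 correct=11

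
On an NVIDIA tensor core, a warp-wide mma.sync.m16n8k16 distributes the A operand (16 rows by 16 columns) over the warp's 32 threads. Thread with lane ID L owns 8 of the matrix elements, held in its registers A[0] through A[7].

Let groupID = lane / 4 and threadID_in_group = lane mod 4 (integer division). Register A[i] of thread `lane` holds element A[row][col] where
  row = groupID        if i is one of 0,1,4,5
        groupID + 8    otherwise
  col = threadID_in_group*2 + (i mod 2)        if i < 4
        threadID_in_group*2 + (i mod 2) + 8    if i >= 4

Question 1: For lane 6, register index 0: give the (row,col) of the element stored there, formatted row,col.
1,4

lane 6→6/4=1, 6 mod 4=2
i=0  r:1+0→1  c:2·2+0+0→4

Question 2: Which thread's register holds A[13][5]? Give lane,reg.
r=13→G=5,rhi=1  c=5→chi=0,T=2,p=1
L=5*4+2=22  i=0*4+1*2+1=3

22,3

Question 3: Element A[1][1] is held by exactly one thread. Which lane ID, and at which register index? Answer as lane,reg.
4,1

r=1⇒gr=1,Rb=0  c=1⇒Cb=0,th=0,odd=1
L=1*4+0=4  i=0*4+0*2+1=1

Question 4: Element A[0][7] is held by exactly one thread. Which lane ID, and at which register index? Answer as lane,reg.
r:0=>grp=0,rB=0  c:7=>cB=0,tig=3,lo=1
L=0*4+3=3  i=0*4+0*2+1=1

3,1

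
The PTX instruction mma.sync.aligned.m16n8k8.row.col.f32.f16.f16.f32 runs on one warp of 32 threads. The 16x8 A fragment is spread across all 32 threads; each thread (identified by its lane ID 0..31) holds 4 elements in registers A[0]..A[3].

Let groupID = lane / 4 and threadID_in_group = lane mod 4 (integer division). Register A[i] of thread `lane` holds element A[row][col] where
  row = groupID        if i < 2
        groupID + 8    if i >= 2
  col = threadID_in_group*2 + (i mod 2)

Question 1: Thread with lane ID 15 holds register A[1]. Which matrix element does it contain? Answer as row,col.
3,7

15: gid=3,tid=3
[1] (3+0,3*2+1) = (3,7)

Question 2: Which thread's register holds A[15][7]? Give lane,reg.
31,3

r=15->g=7,rb=1  c=7->t=3,b0=1
L=7*4+3=31  i=1*2+1=3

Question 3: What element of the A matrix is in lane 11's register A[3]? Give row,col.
10,7

lane 11=>11/4=2, 11 mod 4=3
i=3  r:2+8=>10  c:2·3+1=>7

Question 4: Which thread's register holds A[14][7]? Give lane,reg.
r=14->g=6,rb=1  c=7->t=3,b0=1
L=6*4+3=27  i=1*2+1=3

27,3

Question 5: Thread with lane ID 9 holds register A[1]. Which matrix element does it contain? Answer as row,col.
lane 9: g=2 (9/4), t=1 (9%4)
i=1: r=2+0=2, c=1*2+1=3

2,3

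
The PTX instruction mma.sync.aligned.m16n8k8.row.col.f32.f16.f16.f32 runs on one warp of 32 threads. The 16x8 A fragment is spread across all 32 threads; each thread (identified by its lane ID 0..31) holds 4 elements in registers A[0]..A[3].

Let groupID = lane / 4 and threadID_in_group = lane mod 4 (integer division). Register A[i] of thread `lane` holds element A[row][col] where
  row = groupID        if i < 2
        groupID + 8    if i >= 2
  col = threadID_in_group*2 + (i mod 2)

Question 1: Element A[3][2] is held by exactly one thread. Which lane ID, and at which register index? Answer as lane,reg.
13,0

r=3→G=3,rhi=0  c=2→T=1,p=0
L=3*4+1=13  i=0*2+0=0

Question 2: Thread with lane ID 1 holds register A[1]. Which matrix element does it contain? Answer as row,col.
1: G=0,T=1
[1] (0+0,1*2+1) = (0,3)

0,3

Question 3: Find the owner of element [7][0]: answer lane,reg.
r:7=>grp=7,rB=0  c:0=>tig=0,lo=0
L=7*4+0=28  i=0*2+0=0

28,0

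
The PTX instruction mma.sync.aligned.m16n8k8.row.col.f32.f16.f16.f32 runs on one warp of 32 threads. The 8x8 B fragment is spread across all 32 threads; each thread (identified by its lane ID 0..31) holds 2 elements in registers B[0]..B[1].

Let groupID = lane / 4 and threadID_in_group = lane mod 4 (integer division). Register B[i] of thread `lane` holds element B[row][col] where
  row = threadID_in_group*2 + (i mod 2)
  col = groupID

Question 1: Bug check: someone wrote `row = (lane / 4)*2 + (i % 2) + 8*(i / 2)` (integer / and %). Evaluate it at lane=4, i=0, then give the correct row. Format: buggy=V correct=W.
buggy=2 correct=0

`(lane / 4)*2 + (i % 2) + 8*(i / 2)`[4,0]->2
lane 4: g=1 (4/4), t=0 (4%4)
i=0: r=0*2+0=0, c=g=1
row: 2 vs 0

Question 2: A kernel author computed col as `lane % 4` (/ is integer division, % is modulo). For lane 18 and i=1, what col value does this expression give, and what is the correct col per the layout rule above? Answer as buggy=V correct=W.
`lane % 4`[18,1]->2
lane 18: gid=4 (18/4), tid=2 (18%4)
i=1: r=2*2+1=5, c=gid=4
col: 2 vs 4

buggy=2 correct=4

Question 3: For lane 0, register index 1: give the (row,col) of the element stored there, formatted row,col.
1,0

0: g=0,t=0
[1] (0*2+1,0) = (1,0)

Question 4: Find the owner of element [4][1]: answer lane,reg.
c=1⇒gr=1  r=4⇒th=2,odd=0
L=1*4+2=6  i=0=0

6,0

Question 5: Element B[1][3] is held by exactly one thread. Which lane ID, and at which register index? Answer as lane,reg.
c=3→G=3  r=1→T=0,p=1
L=3*4+0=12  i=1=1

12,1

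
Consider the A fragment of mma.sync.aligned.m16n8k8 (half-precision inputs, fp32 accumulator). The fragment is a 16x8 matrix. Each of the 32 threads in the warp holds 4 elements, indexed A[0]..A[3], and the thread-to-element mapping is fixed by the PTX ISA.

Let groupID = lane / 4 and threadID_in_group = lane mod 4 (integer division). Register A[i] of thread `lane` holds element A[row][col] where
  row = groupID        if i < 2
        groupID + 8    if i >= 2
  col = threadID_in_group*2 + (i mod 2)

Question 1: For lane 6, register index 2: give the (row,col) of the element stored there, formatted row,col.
6: g=1,t=2
[2] (1+8,2*2+0) = (9,4)

9,4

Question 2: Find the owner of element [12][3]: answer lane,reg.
r:12=>grp=4,rB=1  c:3=>tig=1,lo=1
L=4*4+1=17  i=1*2+1=3

17,3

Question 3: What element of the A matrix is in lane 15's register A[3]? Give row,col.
11,7

lane 15: g=3 (15/4), t=3 (15%4)
i=3: r=3+8=11, c=3*2+1=7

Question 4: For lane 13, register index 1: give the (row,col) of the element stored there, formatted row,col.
3,3

L=13=>grp=13>>2=3, tig=13&3=1
[1]=>row 3+0=3  col 1·2+1=3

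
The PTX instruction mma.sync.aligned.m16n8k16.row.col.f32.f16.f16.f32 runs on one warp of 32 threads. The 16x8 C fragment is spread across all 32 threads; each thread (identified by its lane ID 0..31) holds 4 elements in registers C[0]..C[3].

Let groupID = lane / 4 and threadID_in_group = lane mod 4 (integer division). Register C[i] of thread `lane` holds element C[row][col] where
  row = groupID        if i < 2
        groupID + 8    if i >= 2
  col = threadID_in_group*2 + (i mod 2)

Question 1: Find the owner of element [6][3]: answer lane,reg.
25,1

r=6->g=6,rb=0  c=3->t=1,b0=1
L=6*4+1=25  i=0*2+1=1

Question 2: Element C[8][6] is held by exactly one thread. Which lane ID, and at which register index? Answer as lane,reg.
r=8->g=0,rb=1  c=6->t=3,b0=0
L=0*4+3=3  i=1*2+0=2

3,2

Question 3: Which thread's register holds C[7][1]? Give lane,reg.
28,1

r=7→G=7,rhi=0  c=1→T=0,p=1
L=7*4+0=28  i=0*2+1=1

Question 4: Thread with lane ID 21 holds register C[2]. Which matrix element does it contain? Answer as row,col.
21: G=5,T=1
[2] (5+8,1*2+0) = (13,2)

13,2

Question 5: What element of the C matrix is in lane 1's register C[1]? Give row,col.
0,3

lane 1⇒1/4=0, 1 mod 4=1
i=1  r:0+0⇒0  c:2·1+1⇒3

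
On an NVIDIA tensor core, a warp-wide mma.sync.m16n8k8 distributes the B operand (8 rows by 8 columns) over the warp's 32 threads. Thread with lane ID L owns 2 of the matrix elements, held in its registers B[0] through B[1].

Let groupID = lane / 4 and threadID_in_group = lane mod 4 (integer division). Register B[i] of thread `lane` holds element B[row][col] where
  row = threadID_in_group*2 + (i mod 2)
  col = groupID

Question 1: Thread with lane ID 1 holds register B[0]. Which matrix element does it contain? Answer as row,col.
2,0

lane 1: gr=0 (1/4), th=1 (1%4)
i=0: r=1*2+0=2, c=gr=0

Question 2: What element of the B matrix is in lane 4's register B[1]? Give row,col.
1,1

lane 4: g=1 (4/4), t=0 (4%4)
i=1: r=0*2+1=1, c=g=1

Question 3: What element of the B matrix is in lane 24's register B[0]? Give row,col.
0,6

24: gr=6,th=0
[0] (0*2+0,6) = (0,6)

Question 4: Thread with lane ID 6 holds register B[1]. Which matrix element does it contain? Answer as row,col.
5,1

lane 6: gr=1 (6/4), th=2 (6%4)
i=1: r=2*2+1=5, c=gr=1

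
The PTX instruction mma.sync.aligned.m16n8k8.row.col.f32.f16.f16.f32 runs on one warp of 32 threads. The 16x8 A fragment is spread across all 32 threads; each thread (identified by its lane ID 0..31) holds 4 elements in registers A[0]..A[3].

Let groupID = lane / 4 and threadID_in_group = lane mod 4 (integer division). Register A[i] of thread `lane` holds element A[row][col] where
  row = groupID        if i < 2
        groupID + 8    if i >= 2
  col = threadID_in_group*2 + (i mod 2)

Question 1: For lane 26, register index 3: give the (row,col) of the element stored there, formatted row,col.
14,5

lane 26: gid=6 (26/4), tid=2 (26%4)
i=3: r=6+8=14, c=2*2+1=5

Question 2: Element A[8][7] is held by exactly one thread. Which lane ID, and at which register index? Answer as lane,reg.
3,3

r=8→G=0,rhi=1  c=7→T=3,p=1
L=0*4+3=3  i=1*2+1=3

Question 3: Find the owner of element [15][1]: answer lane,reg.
28,3

r=15→G=7,rhi=1  c=1→T=0,p=1
L=7*4+0=28  i=1*2+1=3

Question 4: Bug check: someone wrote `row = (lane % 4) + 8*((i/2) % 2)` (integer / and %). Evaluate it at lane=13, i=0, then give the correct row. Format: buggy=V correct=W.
buggy=1 correct=3

`(lane % 4) + 8*((i/2) % 2)`[13,0]⇒1
13: gr=3,th=1
[0] (3+0,1*2+0) = (3,2)
row: 1 vs 3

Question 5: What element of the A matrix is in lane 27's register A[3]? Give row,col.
27: G=6,T=3
[3] (6+8,3*2+1) = (14,7)

14,7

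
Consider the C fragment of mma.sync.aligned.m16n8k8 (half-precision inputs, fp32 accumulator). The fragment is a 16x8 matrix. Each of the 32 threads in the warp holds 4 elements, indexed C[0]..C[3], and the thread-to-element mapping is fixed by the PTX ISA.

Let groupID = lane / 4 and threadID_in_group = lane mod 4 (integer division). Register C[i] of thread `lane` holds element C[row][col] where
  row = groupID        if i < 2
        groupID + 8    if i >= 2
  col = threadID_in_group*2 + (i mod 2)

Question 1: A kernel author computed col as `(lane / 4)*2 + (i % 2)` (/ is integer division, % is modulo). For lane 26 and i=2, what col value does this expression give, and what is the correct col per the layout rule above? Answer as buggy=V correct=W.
buggy=12 correct=4

`(lane / 4)*2 + (i % 2)`[26,2]->12
26: gid=6,tid=2
[2] (6+8,2*2+0) = (14,4)
col: 12 vs 4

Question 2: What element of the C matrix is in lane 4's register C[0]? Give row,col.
4: G=1,T=0
[0] (1+0,0*2+0) = (1,0)

1,0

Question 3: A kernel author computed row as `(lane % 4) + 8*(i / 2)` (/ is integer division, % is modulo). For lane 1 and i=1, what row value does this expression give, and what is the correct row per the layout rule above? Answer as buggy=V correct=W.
buggy=1 correct=0

`(lane % 4) + 8*(i / 2)`[1,1]=>1
lane 1=>1/4=0, 1 mod 4=1
i=1  r:0+0=>0  c:2·1+1=>3
row: 1 vs 0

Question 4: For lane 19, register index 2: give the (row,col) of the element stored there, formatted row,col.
12,6

L=19→G=19>>2=4, T=19&3=3
[2]→row 4+8=12  col 3·2+0=6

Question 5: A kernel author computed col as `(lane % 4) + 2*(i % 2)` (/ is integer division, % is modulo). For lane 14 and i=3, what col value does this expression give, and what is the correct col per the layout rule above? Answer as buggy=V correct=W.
`(lane % 4) + 2*(i % 2)`[14,3]->4
lane 14: g=3 (14/4), t=2 (14%4)
i=3: r=3+8=11, c=2*2+1=5
col: 4 vs 5

buggy=4 correct=5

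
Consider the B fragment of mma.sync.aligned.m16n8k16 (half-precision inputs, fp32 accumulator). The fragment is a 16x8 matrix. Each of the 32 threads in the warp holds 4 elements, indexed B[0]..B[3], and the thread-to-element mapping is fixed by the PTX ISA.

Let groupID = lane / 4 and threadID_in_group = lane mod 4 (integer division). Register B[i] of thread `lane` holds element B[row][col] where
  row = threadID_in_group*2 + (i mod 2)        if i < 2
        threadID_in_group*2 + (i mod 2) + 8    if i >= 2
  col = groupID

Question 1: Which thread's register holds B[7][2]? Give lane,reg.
11,1

c:2=>grp=2  r:7=>rB=0,tig=3,lo=1
L=2*4+3=11  i=0*2+1=1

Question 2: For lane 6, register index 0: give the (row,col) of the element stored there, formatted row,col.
4,1

L=6->g=6>>2=1, t=6&3=2
[0]->row 2·2+0+0=4  col g=1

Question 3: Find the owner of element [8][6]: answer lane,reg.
24,2

c=6→G=6  r=8→rhi=1,T=0,p=0
L=6*4+0=24  i=1*2+0=2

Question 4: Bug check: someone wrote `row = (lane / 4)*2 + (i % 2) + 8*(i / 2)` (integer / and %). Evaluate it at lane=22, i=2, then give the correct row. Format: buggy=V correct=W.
buggy=18 correct=12

`(lane / 4)*2 + (i % 2) + 8*(i / 2)`[22,2]→18
L=22→G=22>>2=5, T=22&3=2
[2]→row 2·2+0+8=12  col G=5
row: 18 vs 12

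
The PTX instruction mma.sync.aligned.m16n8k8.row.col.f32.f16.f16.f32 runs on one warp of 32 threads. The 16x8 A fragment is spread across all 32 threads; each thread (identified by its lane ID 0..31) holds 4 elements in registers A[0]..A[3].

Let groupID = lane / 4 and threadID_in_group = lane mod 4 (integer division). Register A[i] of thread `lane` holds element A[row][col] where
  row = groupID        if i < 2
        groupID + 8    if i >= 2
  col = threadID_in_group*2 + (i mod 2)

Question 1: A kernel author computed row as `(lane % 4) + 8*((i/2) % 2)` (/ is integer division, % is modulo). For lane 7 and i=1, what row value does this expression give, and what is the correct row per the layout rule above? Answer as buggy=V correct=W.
buggy=3 correct=1

`(lane % 4) + 8*((i/2) % 2)`[7,1]⇒3
7: gr=1,th=3
[1] (1+0,3*2+1) = (1,7)
row: 3 vs 1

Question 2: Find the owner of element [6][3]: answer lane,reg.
r:6=>grp=6,rB=0  c:3=>tig=1,lo=1
L=6*4+1=25  i=0*2+1=1

25,1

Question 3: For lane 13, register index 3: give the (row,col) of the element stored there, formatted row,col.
11,3

lane 13: G=3 (13/4), T=1 (13%4)
i=3: r=3+8=11, c=1*2+1=3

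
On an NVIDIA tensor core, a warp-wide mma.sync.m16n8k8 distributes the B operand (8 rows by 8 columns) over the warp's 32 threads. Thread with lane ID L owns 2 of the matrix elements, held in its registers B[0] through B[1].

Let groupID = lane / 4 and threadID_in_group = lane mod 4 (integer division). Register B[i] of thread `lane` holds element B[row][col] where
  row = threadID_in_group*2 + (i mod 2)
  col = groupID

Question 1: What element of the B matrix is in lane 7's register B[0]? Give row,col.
7: gid=1,tid=3
[0] (3*2+0,1) = (6,1)

6,1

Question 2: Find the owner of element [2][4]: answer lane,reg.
17,0

c: 4->gid=4  r: 2->tid=1,i&1=0
L=4*4+1=17  i=0=0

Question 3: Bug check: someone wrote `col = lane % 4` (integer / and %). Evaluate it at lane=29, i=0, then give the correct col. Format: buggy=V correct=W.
`lane % 4`[29,0]->1
lane 29: g=7 (29/4), t=1 (29%4)
i=0: r=1*2+0=2, c=g=7
col: 1 vs 7

buggy=1 correct=7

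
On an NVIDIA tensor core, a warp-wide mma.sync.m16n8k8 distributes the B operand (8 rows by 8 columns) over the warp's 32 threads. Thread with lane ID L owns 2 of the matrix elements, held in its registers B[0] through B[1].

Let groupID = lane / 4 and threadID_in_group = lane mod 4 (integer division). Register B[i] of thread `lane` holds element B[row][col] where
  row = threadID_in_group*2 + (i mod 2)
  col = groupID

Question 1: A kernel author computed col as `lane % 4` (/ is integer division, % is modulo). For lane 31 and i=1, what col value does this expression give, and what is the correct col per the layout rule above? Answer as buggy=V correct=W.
buggy=3 correct=7

`lane % 4`[31,1]->3
lane 31->31/4=7, 31 mod 4=3
i=1  r:2·3+1->7  c:7
col: 3 vs 7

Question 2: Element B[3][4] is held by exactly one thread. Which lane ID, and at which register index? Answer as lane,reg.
c=4->g=4  r=3->t=1,b0=1
L=4*4+1=17  i=1=1

17,1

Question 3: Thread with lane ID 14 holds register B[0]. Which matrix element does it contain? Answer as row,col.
lane 14->14/4=3, 14 mod 4=2
i=0  r:2·2+0->4  c:3

4,3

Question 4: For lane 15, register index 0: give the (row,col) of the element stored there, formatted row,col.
L=15->g=15>>2=3, t=15&3=3
[0]->row 3·2+0=6  col g=3

6,3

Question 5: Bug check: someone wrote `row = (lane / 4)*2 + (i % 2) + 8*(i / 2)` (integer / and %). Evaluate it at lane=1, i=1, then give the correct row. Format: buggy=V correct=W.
`(lane / 4)*2 + (i % 2) + 8*(i / 2)`[1,1]⇒1
1: gr=0,th=1
[1] (1*2+1,0) = (3,0)
row: 1 vs 3

buggy=1 correct=3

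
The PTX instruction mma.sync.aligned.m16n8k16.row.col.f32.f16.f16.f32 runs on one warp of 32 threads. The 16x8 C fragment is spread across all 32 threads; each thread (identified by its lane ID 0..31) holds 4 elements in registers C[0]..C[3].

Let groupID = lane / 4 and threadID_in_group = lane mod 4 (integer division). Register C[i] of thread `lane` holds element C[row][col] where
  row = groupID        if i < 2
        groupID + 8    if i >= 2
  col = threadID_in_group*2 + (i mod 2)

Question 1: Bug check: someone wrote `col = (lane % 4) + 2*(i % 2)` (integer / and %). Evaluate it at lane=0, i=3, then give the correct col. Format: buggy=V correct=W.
buggy=2 correct=1

`(lane % 4) + 2*(i % 2)`[0,3]=>2
lane 0=>0/4=0, 0 mod 4=0
i=3  r:0+8=>8  c:2·0+1=>1
col: 2 vs 1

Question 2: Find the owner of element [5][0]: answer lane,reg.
r: 5->gid=5,r8=0  c: 0->tid=0,i&1=0
L=5*4+0=20  i=0*2+0=0

20,0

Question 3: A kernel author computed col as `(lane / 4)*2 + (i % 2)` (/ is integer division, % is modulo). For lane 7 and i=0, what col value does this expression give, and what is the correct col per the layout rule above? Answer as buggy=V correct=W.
buggy=2 correct=6

`(lane / 4)*2 + (i % 2)`[7,0]->2
L=7->g=7>>2=1, t=7&3=3
[0]->row 1+0=1  col 3·2+0=6
col: 2 vs 6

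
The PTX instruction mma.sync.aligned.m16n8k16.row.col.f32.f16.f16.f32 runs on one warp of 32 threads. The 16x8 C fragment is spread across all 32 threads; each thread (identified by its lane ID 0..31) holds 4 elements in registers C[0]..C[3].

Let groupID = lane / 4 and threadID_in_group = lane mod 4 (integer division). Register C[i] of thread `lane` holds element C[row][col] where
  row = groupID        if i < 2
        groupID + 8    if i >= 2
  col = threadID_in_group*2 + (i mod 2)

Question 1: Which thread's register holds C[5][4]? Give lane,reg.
22,0

r=5->g=5,rb=0  c=4->t=2,b0=0
L=5*4+2=22  i=0*2+0=0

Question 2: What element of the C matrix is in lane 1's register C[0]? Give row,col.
0,2

L=1⇒gr=1>>2=0, th=1&3=1
[0]⇒row 0+0=0  col 1·2+0=2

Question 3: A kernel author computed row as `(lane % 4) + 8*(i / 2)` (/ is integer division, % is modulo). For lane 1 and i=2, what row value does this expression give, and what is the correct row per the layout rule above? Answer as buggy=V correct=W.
`(lane % 4) + 8*(i / 2)`[1,2]->9
L=1->g=1>>2=0, t=1&3=1
[2]->row 0+8=8  col 1·2+0=2
row: 9 vs 8

buggy=9 correct=8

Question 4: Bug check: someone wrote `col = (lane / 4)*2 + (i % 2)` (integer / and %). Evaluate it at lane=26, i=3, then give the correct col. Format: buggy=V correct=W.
buggy=13 correct=5

`(lane / 4)*2 + (i % 2)`[26,3]=>13
26: grp=6,tig=2
[3] (6+8,2*2+1) = (14,5)
col: 13 vs 5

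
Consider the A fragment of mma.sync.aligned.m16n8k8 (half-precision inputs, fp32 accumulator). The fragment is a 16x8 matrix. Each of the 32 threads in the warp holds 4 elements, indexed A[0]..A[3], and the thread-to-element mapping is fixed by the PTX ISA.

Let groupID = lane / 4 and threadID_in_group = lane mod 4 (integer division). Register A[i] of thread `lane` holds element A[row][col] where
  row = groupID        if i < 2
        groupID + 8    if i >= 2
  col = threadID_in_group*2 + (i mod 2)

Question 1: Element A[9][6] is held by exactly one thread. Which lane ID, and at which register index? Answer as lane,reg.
r: 9->gid=1,r8=1  c: 6->tid=3,i&1=0
L=1*4+3=7  i=1*2+0=2

7,2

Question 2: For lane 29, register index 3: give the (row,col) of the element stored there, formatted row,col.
L=29->gid=29>>2=7, tid=29&3=1
[3]->row 7+8=15  col 1·2+1=3

15,3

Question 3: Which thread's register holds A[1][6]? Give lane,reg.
r=1⇒gr=1,Rb=0  c=6⇒th=3,odd=0
L=1*4+3=7  i=0*2+0=0

7,0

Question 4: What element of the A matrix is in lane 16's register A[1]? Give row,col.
4,1

lane 16->16/4=4, 16 mod 4=0
i=1  r:4+0->4  c:2·0+1->1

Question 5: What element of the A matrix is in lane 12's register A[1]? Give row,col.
L=12→G=12>>2=3, T=12&3=0
[1]→row 3+0=3  col 0·2+1=1

3,1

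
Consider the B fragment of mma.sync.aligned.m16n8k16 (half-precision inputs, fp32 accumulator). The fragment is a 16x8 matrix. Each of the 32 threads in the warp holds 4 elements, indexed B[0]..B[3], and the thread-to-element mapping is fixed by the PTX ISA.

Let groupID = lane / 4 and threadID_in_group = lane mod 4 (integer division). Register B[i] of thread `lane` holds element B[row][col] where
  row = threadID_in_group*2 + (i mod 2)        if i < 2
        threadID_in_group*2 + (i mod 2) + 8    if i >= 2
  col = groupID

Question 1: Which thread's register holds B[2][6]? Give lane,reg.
25,0

c:6=>grp=6  r:2=>rB=0,tig=1,lo=0
L=6*4+1=25  i=0*2+0=0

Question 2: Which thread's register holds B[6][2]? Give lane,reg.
11,0

c:2=>grp=2  r:6=>rB=0,tig=3,lo=0
L=2*4+3=11  i=0*2+0=0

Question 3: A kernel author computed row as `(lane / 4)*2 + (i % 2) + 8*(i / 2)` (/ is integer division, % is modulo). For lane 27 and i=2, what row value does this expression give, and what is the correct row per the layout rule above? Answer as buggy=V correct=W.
buggy=20 correct=14

`(lane / 4)*2 + (i % 2) + 8*(i / 2)`[27,2]→20
27: G=6,T=3
[2] (3*2+0+8,6) = (14,6)
row: 20 vs 14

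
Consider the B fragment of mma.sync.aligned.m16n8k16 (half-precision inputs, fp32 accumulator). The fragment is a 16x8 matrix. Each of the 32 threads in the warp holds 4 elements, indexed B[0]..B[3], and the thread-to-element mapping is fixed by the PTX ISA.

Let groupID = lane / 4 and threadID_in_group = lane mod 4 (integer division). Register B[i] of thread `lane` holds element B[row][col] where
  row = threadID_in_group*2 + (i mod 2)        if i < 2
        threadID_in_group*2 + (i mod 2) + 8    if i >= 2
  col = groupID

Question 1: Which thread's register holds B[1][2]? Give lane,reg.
c=2⇒gr=2  r=1⇒Rb=0,th=0,odd=1
L=2*4+0=8  i=0*2+1=1

8,1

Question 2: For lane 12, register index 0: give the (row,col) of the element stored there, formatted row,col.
lane 12->12/4=3, 12 mod 4=0
i=0  r:2·0+0+0->0  c:3

0,3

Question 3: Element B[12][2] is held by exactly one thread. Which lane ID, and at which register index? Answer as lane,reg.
c: 2->gid=2  r: 12->r8=1,tid=2,i&1=0
L=2*4+2=10  i=1*2+0=2

10,2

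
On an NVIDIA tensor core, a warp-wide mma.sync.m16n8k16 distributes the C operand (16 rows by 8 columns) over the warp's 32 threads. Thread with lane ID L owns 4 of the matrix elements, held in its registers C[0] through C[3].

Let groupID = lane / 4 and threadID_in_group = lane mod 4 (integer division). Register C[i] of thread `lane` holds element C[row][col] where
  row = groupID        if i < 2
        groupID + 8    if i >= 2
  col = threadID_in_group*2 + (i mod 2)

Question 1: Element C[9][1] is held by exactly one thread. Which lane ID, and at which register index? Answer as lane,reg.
r=9⇒gr=1,Rb=1  c=1⇒th=0,odd=1
L=1*4+0=4  i=1*2+1=3

4,3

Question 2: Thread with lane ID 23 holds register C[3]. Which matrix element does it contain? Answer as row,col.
23: grp=5,tig=3
[3] (5+8,3*2+1) = (13,7)

13,7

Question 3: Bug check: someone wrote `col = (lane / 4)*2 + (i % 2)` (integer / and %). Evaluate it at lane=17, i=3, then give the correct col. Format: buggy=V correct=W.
buggy=9 correct=3

`(lane / 4)*2 + (i % 2)`[17,3]⇒9
17: gr=4,th=1
[3] (4+8,1*2+1) = (12,3)
col: 9 vs 3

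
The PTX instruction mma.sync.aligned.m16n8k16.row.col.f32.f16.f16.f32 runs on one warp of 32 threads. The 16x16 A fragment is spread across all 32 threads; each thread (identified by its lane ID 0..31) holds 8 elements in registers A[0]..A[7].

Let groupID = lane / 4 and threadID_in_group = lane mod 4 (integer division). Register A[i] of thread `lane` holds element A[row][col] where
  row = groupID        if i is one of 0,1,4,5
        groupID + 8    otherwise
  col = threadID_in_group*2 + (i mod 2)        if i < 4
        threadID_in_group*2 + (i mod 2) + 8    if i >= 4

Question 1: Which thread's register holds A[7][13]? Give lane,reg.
30,5

r=7->g=7,rb=0  c=13->cb=1,t=2,b0=1
L=7*4+2=30  i=1*4+0*2+1=5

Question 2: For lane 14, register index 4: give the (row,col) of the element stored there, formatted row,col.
3,12

L=14=>grp=14>>2=3, tig=14&3=2
[4]=>row 3+0=3  col 2·2+0+8=12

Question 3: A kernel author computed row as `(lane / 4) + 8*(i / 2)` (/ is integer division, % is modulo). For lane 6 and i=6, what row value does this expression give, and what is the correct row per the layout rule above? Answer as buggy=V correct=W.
buggy=25 correct=9

`(lane / 4) + 8*(i / 2)`[6,6]→25
6: G=1,T=2
[6] (1+8,2*2+0+8) = (9,12)
row: 25 vs 9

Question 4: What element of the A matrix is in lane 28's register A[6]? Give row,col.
15,8

lane 28→28/4=7, 28 mod 4=0
i=6  r:7+8→15  c:2·0+0+8→8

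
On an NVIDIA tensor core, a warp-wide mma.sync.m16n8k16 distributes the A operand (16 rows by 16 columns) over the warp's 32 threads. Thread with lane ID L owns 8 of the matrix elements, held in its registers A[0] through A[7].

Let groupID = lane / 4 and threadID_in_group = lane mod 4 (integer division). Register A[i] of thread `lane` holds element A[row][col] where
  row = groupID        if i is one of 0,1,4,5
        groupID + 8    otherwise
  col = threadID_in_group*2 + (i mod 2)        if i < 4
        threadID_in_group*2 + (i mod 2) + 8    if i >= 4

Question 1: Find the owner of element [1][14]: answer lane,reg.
r=1→G=1,rhi=0  c=14→chi=1,T=3,p=0
L=1*4+3=7  i=1*4+0*2+0=4

7,4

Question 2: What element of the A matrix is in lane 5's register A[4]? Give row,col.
lane 5: g=1 (5/4), t=1 (5%4)
i=4: r=1+0=1, c=1*2+0+8=10

1,10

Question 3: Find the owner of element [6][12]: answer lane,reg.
r=6->g=6,rb=0  c=12->cb=1,t=2,b0=0
L=6*4+2=26  i=1*4+0*2+0=4

26,4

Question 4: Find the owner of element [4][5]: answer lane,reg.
r=4→G=4,rhi=0  c=5→chi=0,T=2,p=1
L=4*4+2=18  i=0*4+0*2+1=1

18,1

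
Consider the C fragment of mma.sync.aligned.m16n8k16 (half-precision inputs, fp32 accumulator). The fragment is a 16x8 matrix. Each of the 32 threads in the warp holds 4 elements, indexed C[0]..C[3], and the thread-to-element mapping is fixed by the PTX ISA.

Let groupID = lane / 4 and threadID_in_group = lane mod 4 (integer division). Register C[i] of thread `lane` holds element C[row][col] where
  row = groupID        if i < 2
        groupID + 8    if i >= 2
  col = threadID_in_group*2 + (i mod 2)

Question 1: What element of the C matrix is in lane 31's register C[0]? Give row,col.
7,6

lane 31: gr=7 (31/4), th=3 (31%4)
i=0: r=7+0=7, c=3*2+0=6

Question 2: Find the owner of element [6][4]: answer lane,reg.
26,0

r=6⇒gr=6,Rb=0  c=4⇒th=2,odd=0
L=6*4+2=26  i=0*2+0=0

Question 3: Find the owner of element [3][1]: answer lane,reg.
r:3=>grp=3,rB=0  c:1=>tig=0,lo=1
L=3*4+0=12  i=0*2+1=1

12,1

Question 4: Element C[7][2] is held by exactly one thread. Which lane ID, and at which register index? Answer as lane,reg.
29,0

r=7→G=7,rhi=0  c=2→T=1,p=0
L=7*4+1=29  i=0*2+0=0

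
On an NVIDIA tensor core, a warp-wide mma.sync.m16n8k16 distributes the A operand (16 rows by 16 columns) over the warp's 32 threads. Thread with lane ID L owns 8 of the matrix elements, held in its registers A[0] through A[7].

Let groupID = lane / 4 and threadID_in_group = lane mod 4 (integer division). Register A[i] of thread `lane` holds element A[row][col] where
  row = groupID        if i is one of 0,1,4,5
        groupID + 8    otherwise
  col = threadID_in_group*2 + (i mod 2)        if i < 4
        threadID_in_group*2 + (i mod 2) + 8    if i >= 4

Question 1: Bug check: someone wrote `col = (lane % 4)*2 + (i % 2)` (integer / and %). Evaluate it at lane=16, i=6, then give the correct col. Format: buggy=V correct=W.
`(lane % 4)*2 + (i % 2)`[16,6]⇒0
L=16⇒gr=16>>2=4, th=16&3=0
[6]⇒row 4+8=12  col 0·2+0+8=8
col: 0 vs 8

buggy=0 correct=8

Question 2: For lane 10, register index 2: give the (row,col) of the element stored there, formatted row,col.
10,4

10: G=2,T=2
[2] (2+8,2*2+0+0) = (10,4)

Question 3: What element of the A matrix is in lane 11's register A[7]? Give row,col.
L=11⇒gr=11>>2=2, th=11&3=3
[7]⇒row 2+8=10  col 3·2+1+8=15

10,15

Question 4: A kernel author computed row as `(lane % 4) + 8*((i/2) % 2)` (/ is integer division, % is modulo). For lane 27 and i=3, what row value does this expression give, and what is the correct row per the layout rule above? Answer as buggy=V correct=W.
buggy=11 correct=14

`(lane % 4) + 8*((i/2) % 2)`[27,3]→11
L=27→G=27>>2=6, T=27&3=3
[3]→row 6+8=14  col 3·2+1+0=7
row: 11 vs 14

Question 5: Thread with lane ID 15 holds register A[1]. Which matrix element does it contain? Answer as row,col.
3,7

L=15⇒gr=15>>2=3, th=15&3=3
[1]⇒row 3+0=3  col 3·2+1+0=7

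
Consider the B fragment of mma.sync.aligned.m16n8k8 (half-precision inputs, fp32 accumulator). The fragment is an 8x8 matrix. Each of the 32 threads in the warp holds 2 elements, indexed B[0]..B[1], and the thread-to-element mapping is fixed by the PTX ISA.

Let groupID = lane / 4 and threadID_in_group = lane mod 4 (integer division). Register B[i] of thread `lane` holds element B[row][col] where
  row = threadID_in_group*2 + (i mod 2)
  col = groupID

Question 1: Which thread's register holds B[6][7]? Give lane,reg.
31,0

c:7=>grp=7  r:6=>tig=3,lo=0
L=7*4+3=31  i=0=0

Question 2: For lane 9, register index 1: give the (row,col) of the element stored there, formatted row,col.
L=9=>grp=9>>2=2, tig=9&3=1
[1]=>row 1·2+1=3  col grp=2

3,2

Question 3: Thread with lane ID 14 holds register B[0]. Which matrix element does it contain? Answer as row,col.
4,3

L=14⇒gr=14>>2=3, th=14&3=2
[0]⇒row 2·2+0=4  col gr=3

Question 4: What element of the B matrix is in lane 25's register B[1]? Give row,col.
lane 25: G=6 (25/4), T=1 (25%4)
i=1: r=1*2+1=3, c=G=6

3,6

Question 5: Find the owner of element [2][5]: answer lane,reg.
21,0

c=5→G=5  r=2→T=1,p=0
L=5*4+1=21  i=0=0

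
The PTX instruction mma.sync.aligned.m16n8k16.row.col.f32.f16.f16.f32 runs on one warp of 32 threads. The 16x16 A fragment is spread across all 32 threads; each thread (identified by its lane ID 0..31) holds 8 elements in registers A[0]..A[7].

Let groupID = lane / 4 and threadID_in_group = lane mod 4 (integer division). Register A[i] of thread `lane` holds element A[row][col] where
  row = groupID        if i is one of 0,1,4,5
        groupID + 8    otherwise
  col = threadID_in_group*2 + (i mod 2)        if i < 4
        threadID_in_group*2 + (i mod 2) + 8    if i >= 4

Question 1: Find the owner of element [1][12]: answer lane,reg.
6,4

r=1->g=1,rb=0  c=12->cb=1,t=2,b0=0
L=1*4+2=6  i=1*4+0*2+0=4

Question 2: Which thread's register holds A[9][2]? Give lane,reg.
r=9->g=1,rb=1  c=2->cb=0,t=1,b0=0
L=1*4+1=5  i=0*4+1*2+0=2

5,2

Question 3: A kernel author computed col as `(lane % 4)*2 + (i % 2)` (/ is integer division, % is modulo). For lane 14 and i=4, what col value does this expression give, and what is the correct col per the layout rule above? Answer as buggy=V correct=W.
buggy=4 correct=12

`(lane % 4)*2 + (i % 2)`[14,4]=>4
L=14=>grp=14>>2=3, tig=14&3=2
[4]=>row 3+0=3  col 2·2+0+8=12
col: 4 vs 12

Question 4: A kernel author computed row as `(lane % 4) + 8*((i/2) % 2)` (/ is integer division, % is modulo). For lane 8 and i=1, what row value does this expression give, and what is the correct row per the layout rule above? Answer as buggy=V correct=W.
`(lane % 4) + 8*((i/2) % 2)`[8,1]→0
lane 8: G=2 (8/4), T=0 (8%4)
i=1: r=2+0=2, c=0*2+1+0=1
row: 0 vs 2

buggy=0 correct=2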